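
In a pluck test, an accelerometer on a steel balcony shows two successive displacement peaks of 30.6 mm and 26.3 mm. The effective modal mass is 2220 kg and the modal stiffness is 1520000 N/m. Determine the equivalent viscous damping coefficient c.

2800 N·s/m

Logarithmic decrement δ = (1/n)·ln(x₀/x_n) = (1/1)·ln(30.6/26.3) = (1/1)·ln(1.163) = 0.1514.
ζ = δ/√(4π² + δ²) = 0.1514/√(39.48 + 0.0229) = 0.1514/6.285 = 0.02409.
c = ζ · 2√(km) = 0.02409 × 2√(1520000 × 2220) = 0.02409 × 116200 = 2799 N·s/m.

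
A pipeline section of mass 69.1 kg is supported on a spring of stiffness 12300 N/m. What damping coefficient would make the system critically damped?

1840 N·s/m

c_c = 2√(k·m) = 2√(12300 × 69.1) = 2 × 921.9 = 1844 N·s/m.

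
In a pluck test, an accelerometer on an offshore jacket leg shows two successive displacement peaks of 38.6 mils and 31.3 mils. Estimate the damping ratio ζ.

Logarithmic decrement δ = (1/n)·ln(x₀/x_n) = (1/1)·ln(38.6/31.3) = (1/1)·ln(1.233) = 0.2096.
ζ = δ/√(4π² + δ²) = 0.2096/√(39.48 + 0.0439) = 0.2096/6.287 = 0.03335.

0.0333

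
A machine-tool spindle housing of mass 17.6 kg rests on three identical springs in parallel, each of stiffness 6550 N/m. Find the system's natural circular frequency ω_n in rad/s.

Parallel springs add: k_eq = 3 × 6550 = 19650 N/m.
ω_n = √(k_eq/m) = √(19650/17.6) = √1116 = 33.41 rad/s.

33.4 rad/s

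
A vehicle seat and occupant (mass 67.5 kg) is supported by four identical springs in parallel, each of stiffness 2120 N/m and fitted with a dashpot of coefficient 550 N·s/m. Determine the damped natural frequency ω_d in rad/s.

Parallel springs add: k_eq = 4 × 2120 = 8480 N/m.
ω_n = √(k_eq/m) = √(8480/67.5) = 11.21 rad/s.
Critical damping c_c = 2√(k_eq·m) = 2√(8480 × 67.5) = 1513 N·s/m, so ζ = c/c_c = 550/1513 = 0.3635.
ω_d = ω_n√(1 − ζ²) = 11.21 × √(1 − 0.132) = 10.44 rad/s.

10.4 rad/s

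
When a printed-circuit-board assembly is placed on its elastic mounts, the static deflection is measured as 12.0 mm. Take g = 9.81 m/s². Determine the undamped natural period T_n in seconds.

ω_n = √(g/δ_st) = √(9.81/0.0120) = √817.5 = 28.59 rad/s.
T_n = 2π/ω_n = 6.283/28.59 = 0.2198 s.

0.220 s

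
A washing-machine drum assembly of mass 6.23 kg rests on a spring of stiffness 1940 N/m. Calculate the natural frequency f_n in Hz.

ω_n = √(k/m) = √(1940/6.23) = √311.4 = 17.65 rad/s.
f_n = ω_n/(2π) = 17.65/6.283 = 2.809 Hz.

2.81 Hz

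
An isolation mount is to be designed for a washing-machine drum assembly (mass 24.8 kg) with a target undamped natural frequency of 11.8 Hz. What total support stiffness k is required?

136000 N/m

ω_n = 2πf_n = 2π × 11.8 = 74.14 rad/s.
k = m·ω_n² = 24.8 × 74.14² = 24.8 × 5497 = 136300 N/m.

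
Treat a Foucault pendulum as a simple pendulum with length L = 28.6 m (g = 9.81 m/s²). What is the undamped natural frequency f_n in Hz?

0.0932 Hz

For a simple pendulum ω_n = √(g/L) = √(9.81/28.6) = √0.3430 = 0.5857 rad/s.
f_n = ω_n/(2π) = 0.5857/6.283 = 0.09321 Hz.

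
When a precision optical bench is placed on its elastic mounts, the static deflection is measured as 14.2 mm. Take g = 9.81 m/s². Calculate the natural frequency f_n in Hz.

4.18 Hz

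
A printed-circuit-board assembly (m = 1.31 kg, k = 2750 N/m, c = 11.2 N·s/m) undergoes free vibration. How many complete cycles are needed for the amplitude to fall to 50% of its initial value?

2 cycles

ζ = c/(2√(km)) = 11.2/(2√(2750 × 1.31)) = 11.2/120.0 = 0.09330.
Logarithmic decrement δ = 2πζ/√(1 − ζ²) = 2π × 0.09330/√(1 − 0.00871) = 0.5888.
x_n/x₀ = e^(−nδ) ≤ 0.5; take ln: n ≥ ln(1/0.5)/δ = 0.6931/0.5888 = 1.177.
So 2 complete cycles are required.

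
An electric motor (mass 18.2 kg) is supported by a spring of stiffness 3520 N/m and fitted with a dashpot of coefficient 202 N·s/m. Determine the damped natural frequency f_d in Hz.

2.03 Hz

ω_n = √(k/m) = √(3520/18.2) = 13.91 rad/s.
Critical damping c_c = 2√(k·m) = 2√(3520 × 18.2) = 506.2 N·s/m, so ζ = c/c_c = 202/506.2 = 0.3990.
ω_d = ω_n√(1 − ζ²) = 13.91 × √(1 − 0.159) = 12.75 rad/s.
f_d = ω_d/(2π) = 2.030 Hz.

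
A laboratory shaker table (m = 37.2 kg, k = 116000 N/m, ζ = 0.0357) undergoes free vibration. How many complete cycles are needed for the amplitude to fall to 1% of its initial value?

21 cycles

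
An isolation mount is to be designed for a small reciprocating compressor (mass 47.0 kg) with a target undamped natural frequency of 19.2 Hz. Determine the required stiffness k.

684000 N/m

ω_n = 2πf_n = 2π × 19.2 = 120.6 rad/s.
k = m·ω_n² = 47.0 × 120.6² = 47.0 × 14550 = 684000 N/m.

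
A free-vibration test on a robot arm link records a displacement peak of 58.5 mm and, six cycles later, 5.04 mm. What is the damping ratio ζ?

Logarithmic decrement δ = (1/n)·ln(x₀/x_n) = (1/6)·ln(58.5/5.04) = (1/6)·ln(11.61) = 0.4086.
ζ = δ/√(4π² + δ²) = 0.4086/√(39.48 + 0.167) = 0.4086/6.296 = 0.06489.

0.0649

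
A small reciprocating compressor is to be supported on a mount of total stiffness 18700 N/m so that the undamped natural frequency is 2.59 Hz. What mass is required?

70.6 kg

ω_n = 2πf_n = 2π × 2.59 = 16.27 rad/s.
m = k/ω_n² = 18700/16.27² = 18700/264.8 = 70.61 kg.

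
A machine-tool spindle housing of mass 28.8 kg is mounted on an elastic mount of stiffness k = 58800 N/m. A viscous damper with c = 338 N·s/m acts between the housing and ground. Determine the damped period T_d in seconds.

0.140 s

ω_n = √(k/m) = √(58800/28.8) = 45.18 rad/s.
Critical damping c_c = 2√(k·m) = 2√(58800 × 28.8) = 2603 N·s/m, so ζ = c/c_c = 338/2603 = 0.1299.
ω_d = ω_n√(1 − ζ²) = 45.18 × √(1 − 0.0169) = 44.80 rad/s.
T_d = 2π/ω_d = 0.1402 s.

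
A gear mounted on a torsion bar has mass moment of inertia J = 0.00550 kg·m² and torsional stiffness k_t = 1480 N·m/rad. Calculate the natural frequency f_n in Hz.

ω_n = √(k_t/J) = √(1480/0.00550) = √269100 = 518.7 rad/s.
f_n = ω_n/(2π) = 518.7/6.283 = 82.56 Hz.

82.6 Hz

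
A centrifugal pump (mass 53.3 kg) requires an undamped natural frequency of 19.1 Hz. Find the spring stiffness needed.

ω_n = 2πf_n = 2π × 19.1 = 120.0 rad/s.
k = m·ω_n² = 53.3 × 120.0² = 53.3 × 14400 = 767600 N/m.

768000 N/m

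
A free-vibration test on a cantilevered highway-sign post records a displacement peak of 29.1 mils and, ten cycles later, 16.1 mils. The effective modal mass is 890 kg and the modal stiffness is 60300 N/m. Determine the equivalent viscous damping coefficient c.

Logarithmic decrement δ = (1/n)·ln(x₀/x_n) = (1/10)·ln(29.1/16.1) = (1/10)·ln(1.807) = 0.05919.
ζ = δ/√(4π² + δ²) = 0.05919/√(39.48 + 0.00350) = 0.05919/6.283 = 0.009420.
c = ζ · 2√(km) = 0.009420 × 2√(60300 × 890) = 0.009420 × 14650 = 138.0 N·s/m.

138 N·s/m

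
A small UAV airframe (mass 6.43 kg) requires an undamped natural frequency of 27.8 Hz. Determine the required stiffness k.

ω_n = 2πf_n = 2π × 27.8 = 174.7 rad/s.
k = m·ω_n² = 6.43 × 174.7² = 6.43 × 30510 = 196200 N/m.

196000 N/m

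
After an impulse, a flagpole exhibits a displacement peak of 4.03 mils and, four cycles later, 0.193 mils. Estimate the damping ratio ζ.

0.120

Logarithmic decrement δ = (1/n)·ln(x₀/x_n) = (1/4)·ln(4.03/0.193) = (1/4)·ln(20.88) = 0.7597.
ζ = δ/√(4π² + δ²) = 0.7597/√(39.48 + 0.577) = 0.7597/6.329 = 0.1200.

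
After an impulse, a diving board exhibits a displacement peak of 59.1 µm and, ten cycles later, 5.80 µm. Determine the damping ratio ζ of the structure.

Logarithmic decrement δ = (1/n)·ln(x₀/x_n) = (1/10)·ln(59.1/5.80) = (1/10)·ln(10.19) = 0.2321.
ζ = δ/√(4π² + δ²) = 0.2321/√(39.48 + 0.0539) = 0.2321/6.287 = 0.03692.

0.0369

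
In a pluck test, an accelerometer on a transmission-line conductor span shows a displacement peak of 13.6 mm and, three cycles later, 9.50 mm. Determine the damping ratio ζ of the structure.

0.0190

Logarithmic decrement δ = (1/n)·ln(x₀/x_n) = (1/3)·ln(13.6/9.50) = (1/3)·ln(1.432) = 0.1196.
ζ = δ/√(4π² + δ²) = 0.1196/√(39.48 + 0.0143) = 0.1196/6.284 = 0.01903.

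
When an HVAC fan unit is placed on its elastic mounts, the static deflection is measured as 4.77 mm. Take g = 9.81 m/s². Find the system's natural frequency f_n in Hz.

ω_n = √(g/δ_st) = √(9.81/0.00477) = √2057 = 45.35 rad/s.
f_n = ω_n/(2π) = 45.35/6.283 = 7.218 Hz.

7.22 Hz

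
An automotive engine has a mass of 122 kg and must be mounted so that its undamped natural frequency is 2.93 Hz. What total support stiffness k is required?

ω_n = 2πf_n = 2π × 2.93 = 18.41 rad/s.
k = m·ω_n² = 122 × 18.41² = 122 × 338.9 = 41350 N/m.

41300 N/m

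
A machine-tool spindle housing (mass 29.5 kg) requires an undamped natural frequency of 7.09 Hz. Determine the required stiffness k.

ω_n = 2πf_n = 2π × 7.09 = 44.55 rad/s.
k = m·ω_n² = 29.5 × 44.55² = 29.5 × 1985 = 58540 N/m.

58500 N/m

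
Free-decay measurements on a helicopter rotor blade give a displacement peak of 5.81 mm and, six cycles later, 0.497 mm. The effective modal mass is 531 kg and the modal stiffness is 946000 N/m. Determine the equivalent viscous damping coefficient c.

2920 N·s/m

Logarithmic decrement δ = (1/n)·ln(x₀/x_n) = (1/6)·ln(5.81/0.497) = (1/6)·ln(11.69) = 0.4098.
ζ = δ/√(4π² + δ²) = 0.4098/√(39.48 + 0.168) = 0.4098/6.297 = 0.06508.
c = ζ · 2√(km) = 0.06508 × 2√(946000 × 531) = 0.06508 × 44830 = 2917 N·s/m.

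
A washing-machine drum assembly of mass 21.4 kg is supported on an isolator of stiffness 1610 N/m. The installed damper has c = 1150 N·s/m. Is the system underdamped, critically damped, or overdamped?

overdamped

c_c = 2√(k·m) = 371.2 N·s/m; ζ = c/c_c = 1150/371.2 = 3.10.
Since ζ > 1 the system is overdamped.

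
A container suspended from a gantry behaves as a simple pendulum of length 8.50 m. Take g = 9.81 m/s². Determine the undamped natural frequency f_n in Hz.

0.171 Hz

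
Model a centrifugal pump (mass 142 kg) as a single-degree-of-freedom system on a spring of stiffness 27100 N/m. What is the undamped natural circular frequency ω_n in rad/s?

ω_n = √(k/m) = √(27100/142) = √190.8 = 13.81 rad/s.

13.8 rad/s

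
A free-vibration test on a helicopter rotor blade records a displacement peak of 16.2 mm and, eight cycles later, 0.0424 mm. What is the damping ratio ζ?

0.117

Logarithmic decrement δ = (1/n)·ln(x₀/x_n) = (1/8)·ln(16.2/0.0424) = (1/8)·ln(382.1) = 0.7432.
ζ = δ/√(4π² + δ²) = 0.7432/√(39.48 + 0.552) = 0.7432/6.327 = 0.1175.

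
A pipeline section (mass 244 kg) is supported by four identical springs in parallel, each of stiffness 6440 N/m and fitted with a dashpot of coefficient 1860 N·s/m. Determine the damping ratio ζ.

0.371

Parallel springs add: k_eq = 4 × 6440 = 25760 N/m.
ω_n = √(k_eq/m) = √(25760/244) = 10.27 rad/s.
Critical damping c_c = 2√(k_eq·m) = 2√(25760 × 244) = 5014 N·s/m, so ζ = c/c_c = 1860/5014 = 0.3709.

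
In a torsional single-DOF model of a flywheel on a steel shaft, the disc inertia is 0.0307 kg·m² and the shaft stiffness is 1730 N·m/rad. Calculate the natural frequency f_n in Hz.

37.8 Hz

ω_n = √(k_t/J) = √(1730/0.0307) = √56350 = 237.4 rad/s.
f_n = ω_n/(2π) = 237.4/6.283 = 37.78 Hz.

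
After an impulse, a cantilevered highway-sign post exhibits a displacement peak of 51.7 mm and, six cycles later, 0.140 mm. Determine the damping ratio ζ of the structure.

Logarithmic decrement δ = (1/n)·ln(x₀/x_n) = (1/6)·ln(51.7/0.140) = (1/6)·ln(369.3) = 0.9853.
ζ = δ/√(4π² + δ²) = 0.9853/√(39.48 + 0.971) = 0.9853/6.360 = 0.1549.

0.155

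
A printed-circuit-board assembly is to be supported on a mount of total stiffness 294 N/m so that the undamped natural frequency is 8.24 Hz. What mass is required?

ω_n = 2πf_n = 2π × 8.24 = 51.77 rad/s.
m = k/ω_n² = 294/51.77² = 294/2680 = 0.1097 kg.

0.110 kg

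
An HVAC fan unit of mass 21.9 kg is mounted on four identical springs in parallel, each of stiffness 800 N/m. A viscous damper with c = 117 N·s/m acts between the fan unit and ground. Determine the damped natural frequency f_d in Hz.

Parallel springs add: k_eq = 4 × 800 = 3200 N/m.
ω_n = √(k_eq/m) = √(3200/21.9) = 12.09 rad/s.
Critical damping c_c = 2√(k_eq·m) = 2√(3200 × 21.9) = 529.5 N·s/m, so ζ = c/c_c = 117/529.5 = 0.2210.
ω_d = ω_n√(1 − ζ²) = 12.09 × √(1 − 0.0488) = 11.79 rad/s.
f_d = ω_d/(2π) = 1.876 Hz.

1.88 Hz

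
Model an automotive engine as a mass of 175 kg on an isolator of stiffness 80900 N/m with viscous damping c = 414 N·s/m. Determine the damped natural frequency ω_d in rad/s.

21.5 rad/s

ω_n = √(k/m) = √(80900/175) = 21.50 rad/s.
Critical damping c_c = 2√(k·m) = 2√(80900 × 175) = 7525 N·s/m, so ζ = c/c_c = 414/7525 = 0.05501.
ω_d = ω_n√(1 − ζ²) = 21.50 × √(1 − 0.00303) = 21.47 rad/s.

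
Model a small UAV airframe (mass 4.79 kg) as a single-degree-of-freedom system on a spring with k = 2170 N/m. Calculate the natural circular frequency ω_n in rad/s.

21.3 rad/s

ω_n = √(k/m) = √(2170/4.79) = √453.0 = 21.28 rad/s.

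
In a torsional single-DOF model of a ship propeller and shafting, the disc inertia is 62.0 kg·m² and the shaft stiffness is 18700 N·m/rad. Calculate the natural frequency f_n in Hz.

2.76 Hz

ω_n = √(k_t/J) = √(18700/62.0) = √301.6 = 17.37 rad/s.
f_n = ω_n/(2π) = 17.37/6.283 = 2.764 Hz.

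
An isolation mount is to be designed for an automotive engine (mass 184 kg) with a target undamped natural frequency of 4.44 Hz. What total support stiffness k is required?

ω_n = 2πf_n = 2π × 4.44 = 27.90 rad/s.
k = m·ω_n² = 184 × 27.90² = 184 × 778.3 = 143200 N/m.

143000 N/m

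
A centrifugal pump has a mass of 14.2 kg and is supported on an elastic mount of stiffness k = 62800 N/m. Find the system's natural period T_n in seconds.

0.0945 s

ω_n = √(k/m) = √(62800/14.2) = √4423 = 66.50 rad/s.
T_n = 2π/ω_n = 6.283/66.50 = 0.09448 s.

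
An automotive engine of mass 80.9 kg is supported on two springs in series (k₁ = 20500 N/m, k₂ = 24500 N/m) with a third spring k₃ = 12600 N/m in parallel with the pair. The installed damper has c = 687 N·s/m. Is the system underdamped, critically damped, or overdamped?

Series pair: k_s = k₁k₂/(k₁+k₂) = (20500)(24500)/(20500 + 24500) = 11160 N/m. In parallel with k₃: k_eq = 11160 + 12600 = 23760 N/m.
c_c = 2√(k_eq·m) = 2773 N·s/m; ζ = c/c_c = 687/2773 = 0.248.
Since ζ < 1 the system is underdamped.

underdamped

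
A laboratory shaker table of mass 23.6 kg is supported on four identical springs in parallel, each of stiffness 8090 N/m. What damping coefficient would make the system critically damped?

Parallel springs add: k_eq = 4 × 8090 = 32360 N/m.
c_c = 2√(k_eq·m) = 2√(32360 × 23.6) = 2 × 873.9 = 1748 N·s/m.

1750 N·s/m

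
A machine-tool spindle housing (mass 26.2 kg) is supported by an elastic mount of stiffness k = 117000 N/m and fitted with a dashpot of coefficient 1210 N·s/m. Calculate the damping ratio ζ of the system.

ω_n = √(k/m) = √(117000/26.2) = 66.83 rad/s.
Critical damping c_c = 2√(k·m) = 2√(117000 × 26.2) = 3502 N·s/m, so ζ = c/c_c = 1210/3502 = 0.3456.

0.346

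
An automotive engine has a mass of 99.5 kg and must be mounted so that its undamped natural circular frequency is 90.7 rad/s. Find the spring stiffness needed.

819000 N/m

k = m·ω_n² = 99.5 × 90.70² = 99.5 × 8226 = 818500 N/m.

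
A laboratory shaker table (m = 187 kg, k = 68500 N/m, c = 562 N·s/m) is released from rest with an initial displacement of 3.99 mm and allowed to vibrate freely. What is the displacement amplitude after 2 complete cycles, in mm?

1.48 mm

ζ = c/(2√(km)) = 562/(2√(68500 × 187)) = 562/7158 = 0.07851.
Logarithmic decrement δ = 2πζ/√(1 − ζ²) = 2π × 0.07851/√(1 − 0.00616) = 0.4948.
After n cycles, x_n/x₀ = e^(−nδ), so x_2 = 3.99 × e^(−2 × 0.4948) = 3.99 × 0.3717 = 1.483 mm.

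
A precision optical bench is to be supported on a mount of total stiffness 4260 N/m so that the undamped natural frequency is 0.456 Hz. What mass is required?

ω_n = 2πf_n = 2π × 0.456 = 2.865 rad/s.
m = k/ω_n² = 4260/2.865² = 4260/8.209 = 518.9 kg.

519 kg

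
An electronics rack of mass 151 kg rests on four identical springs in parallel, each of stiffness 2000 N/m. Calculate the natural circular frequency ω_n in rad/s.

Parallel springs add: k_eq = 4 × 2000 = 8000 N/m.
ω_n = √(k_eq/m) = √(8000/151) = √52.98 = 7.279 rad/s.

7.28 rad/s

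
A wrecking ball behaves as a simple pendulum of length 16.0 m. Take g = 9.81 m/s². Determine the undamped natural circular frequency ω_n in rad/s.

For a simple pendulum ω_n = √(g/L) = √(9.81/16.0) = √0.6131 = 0.7830 rad/s.

0.783 rad/s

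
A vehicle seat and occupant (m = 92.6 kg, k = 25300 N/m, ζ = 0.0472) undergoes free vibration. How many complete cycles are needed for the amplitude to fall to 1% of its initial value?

16 cycles

Logarithmic decrement δ = 2πζ/√(1 − ζ²) = 2π × 0.04720/√(1 − 0.00223) = 0.2969.
x_n/x₀ = e^(−nδ) ≤ 0.01; take ln: n ≥ ln(1/0.01)/δ = 4.605/0.2969 = 15.51.
So 16 complete cycles are required.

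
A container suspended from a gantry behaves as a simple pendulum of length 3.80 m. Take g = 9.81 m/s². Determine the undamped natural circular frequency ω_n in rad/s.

For a simple pendulum ω_n = √(g/L) = √(9.81/3.80) = √2.582 = 1.607 rad/s.

1.61 rad/s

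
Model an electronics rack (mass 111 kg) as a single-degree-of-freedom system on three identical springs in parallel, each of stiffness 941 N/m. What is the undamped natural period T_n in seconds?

Parallel springs add: k_eq = 3 × 941 = 2823 N/m.
ω_n = √(k_eq/m) = √(2823/111) = √25.43 = 5.043 rad/s.
T_n = 2π/ω_n = 6.283/5.043 = 1.246 s.

1.25 s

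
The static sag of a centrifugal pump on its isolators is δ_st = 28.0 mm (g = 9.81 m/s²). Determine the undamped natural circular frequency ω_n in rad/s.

ω_n = √(g/δ_st) = √(9.81/0.0280) = √350.4 = 18.72 rad/s.

18.7 rad/s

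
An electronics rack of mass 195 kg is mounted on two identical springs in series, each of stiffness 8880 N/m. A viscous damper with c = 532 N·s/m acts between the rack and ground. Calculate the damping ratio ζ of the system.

0.286

Series springs: 1/k_eq = 2/8880, so k_eq = 8880/2 = 4440 N/m.
ω_n = √(k_eq/m) = √(4440/195) = 4.772 rad/s.
Critical damping c_c = 2√(k_eq·m) = 2√(4440 × 195) = 1861 N·s/m, so ζ = c/c_c = 532/1861 = 0.2859.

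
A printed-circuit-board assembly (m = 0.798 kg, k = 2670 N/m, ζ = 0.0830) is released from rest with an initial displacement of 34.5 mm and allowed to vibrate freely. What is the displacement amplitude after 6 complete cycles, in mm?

1.49 mm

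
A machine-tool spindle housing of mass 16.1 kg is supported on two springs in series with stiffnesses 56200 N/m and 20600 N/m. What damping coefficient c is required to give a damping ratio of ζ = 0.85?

837 N·s/m

Series springs: 1/k_eq = 1/56200 + 1/20600 = 6.634×10^-5, so k_eq = 15070 N/m.
c_c = 2√(k_eq·m) = 2√(15070 × 16.1) = 985.3 N·s/m.
c = ζ·c_c = 0.85 × 985.3 = 837.5 N·s/m.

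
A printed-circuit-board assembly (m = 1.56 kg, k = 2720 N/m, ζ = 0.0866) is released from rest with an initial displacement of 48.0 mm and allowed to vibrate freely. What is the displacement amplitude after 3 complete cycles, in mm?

Logarithmic decrement δ = 2πζ/√(1 − ζ²) = 2π × 0.08660/√(1 − 0.00750) = 0.5462.
After n cycles, x_n/x₀ = e^(−nδ), so x_3 = 48.0 × e^(−3 × 0.5462) = 48.0 × 0.1943 = 9.325 mm.

9.32 mm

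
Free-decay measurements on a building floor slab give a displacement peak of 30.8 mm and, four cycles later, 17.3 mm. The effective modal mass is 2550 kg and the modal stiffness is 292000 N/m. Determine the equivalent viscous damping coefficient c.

1250 N·s/m

Logarithmic decrement δ = (1/n)·ln(x₀/x_n) = (1/4)·ln(30.8/17.3) = (1/4)·ln(1.780) = 0.1442.
ζ = δ/√(4π² + δ²) = 0.1442/√(39.48 + 0.0208) = 0.1442/6.285 = 0.02294.
c = ζ · 2√(km) = 0.02294 × 2√(292000 × 2550) = 0.02294 × 54570 = 1252 N·s/m.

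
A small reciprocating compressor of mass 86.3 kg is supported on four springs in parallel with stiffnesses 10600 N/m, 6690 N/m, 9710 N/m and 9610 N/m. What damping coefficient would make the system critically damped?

Parallel springs add: k_eq = 10600 + 6690 + 9710 + 9610 = 36610 N/m.
c_c = 2√(k_eq·m) = 2√(36610 × 86.3) = 2 × 1777 = 3555 N·s/m.

3550 N·s/m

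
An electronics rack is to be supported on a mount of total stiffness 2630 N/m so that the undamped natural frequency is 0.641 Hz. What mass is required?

162 kg

ω_n = 2πf_n = 2π × 0.641 = 4.028 rad/s.
m = k/ω_n² = 2630/4.028² = 2630/16.22 = 162.1 kg.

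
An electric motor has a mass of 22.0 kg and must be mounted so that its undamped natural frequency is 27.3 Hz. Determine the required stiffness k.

647000 N/m

ω_n = 2πf_n = 2π × 27.3 = 171.5 rad/s.
k = m·ω_n² = 22.0 × 171.5² = 22.0 × 29420 = 647300 N/m.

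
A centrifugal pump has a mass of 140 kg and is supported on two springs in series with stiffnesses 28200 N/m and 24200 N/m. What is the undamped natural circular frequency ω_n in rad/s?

Series springs: 1/k_eq = 1/28200 + 1/24200 = 7.678×10^-5, so k_eq = 13020 N/m.
ω_n = √(k_eq/m) = √(13020/140) = √93.03 = 9.645 rad/s.

9.65 rad/s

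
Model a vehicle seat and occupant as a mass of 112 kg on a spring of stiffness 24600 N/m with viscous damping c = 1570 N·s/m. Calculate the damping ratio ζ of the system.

ω_n = √(k/m) = √(24600/112) = 14.82 rad/s.
Critical damping c_c = 2√(k·m) = 2√(24600 × 112) = 3320 N·s/m, so ζ = c/c_c = 1570/3320 = 0.4729.

0.473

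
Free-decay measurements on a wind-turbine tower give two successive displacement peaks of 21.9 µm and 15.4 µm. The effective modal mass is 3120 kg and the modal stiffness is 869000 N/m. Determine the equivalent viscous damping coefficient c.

5830 N·s/m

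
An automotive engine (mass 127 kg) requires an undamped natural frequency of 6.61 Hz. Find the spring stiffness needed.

ω_n = 2πf_n = 2π × 6.61 = 41.53 rad/s.
k = m·ω_n² = 127 × 41.53² = 127 × 1725 = 219100 N/m.

219000 N/m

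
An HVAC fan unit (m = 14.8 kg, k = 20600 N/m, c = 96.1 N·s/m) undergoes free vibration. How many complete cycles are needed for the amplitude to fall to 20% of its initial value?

ζ = c/(2√(km)) = 96.1/(2√(20600 × 14.8)) = 96.1/1104 = 0.08702.
Logarithmic decrement δ = 2πζ/√(1 − ζ²) = 2π × 0.08702/√(1 − 0.00757) = 0.5489.
x_n/x₀ = e^(−nδ) ≤ 0.2; take ln: n ≥ ln(1/0.2)/δ = 1.609/0.5489 = 2.932.
So 3 complete cycles are required.

3 cycles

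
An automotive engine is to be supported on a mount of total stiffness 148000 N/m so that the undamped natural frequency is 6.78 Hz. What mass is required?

81.6 kg

ω_n = 2πf_n = 2π × 6.78 = 42.60 rad/s.
m = k/ω_n² = 148000/42.60² = 148000/1815 = 81.55 kg.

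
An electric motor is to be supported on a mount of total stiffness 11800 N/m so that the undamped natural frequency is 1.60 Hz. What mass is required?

117 kg

ω_n = 2πf_n = 2π × 1.60 = 10.05 rad/s.
m = k/ω_n² = 11800/10.05² = 11800/101.1 = 116.8 kg.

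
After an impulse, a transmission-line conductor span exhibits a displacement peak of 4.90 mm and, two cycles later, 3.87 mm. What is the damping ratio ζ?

Logarithmic decrement δ = (1/n)·ln(x₀/x_n) = (1/2)·ln(4.90/3.87) = (1/2)·ln(1.266) = 0.1180.
ζ = δ/√(4π² + δ²) = 0.1180/√(39.48 + 0.0139) = 0.1180/6.284 = 0.01878.

0.0188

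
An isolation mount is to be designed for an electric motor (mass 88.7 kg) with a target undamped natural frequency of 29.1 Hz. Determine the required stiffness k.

ω_n = 2πf_n = 2π × 29.1 = 182.8 rad/s.
k = m·ω_n² = 88.7 × 182.8² = 88.7 × 33430 = 2965000 N/m.

2970000 N/m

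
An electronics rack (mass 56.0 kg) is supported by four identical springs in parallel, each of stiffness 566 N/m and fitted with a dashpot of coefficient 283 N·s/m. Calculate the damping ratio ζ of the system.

Parallel springs add: k_eq = 4 × 566 = 2264 N/m.
ω_n = √(k_eq/m) = √(2264/56.0) = 6.358 rad/s.
Critical damping c_c = 2√(k_eq·m) = 2√(2264 × 56.0) = 712.1 N·s/m, so ζ = c/c_c = 283/712.1 = 0.3974.

0.397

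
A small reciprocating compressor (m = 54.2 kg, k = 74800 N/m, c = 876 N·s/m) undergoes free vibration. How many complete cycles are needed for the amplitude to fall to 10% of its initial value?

2 cycles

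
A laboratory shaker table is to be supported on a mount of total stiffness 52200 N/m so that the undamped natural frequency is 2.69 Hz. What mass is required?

183 kg

ω_n = 2πf_n = 2π × 2.69 = 16.90 rad/s.
m = k/ω_n² = 52200/16.90² = 52200/285.7 = 182.7 kg.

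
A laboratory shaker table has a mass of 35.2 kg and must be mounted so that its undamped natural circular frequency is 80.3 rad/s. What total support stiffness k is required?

227000 N/m

k = m·ω_n² = 35.2 × 80.30² = 35.2 × 6448 = 227000 N/m.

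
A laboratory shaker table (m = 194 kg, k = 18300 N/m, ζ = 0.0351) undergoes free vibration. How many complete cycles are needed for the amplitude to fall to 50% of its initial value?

Logarithmic decrement δ = 2πζ/√(1 − ζ²) = 2π × 0.03510/√(1 − 0.00123) = 0.2207.
x_n/x₀ = e^(−nδ) ≤ 0.5; take ln: n ≥ ln(1/0.5)/δ = 0.6931/0.2207 = 3.141.
So 4 complete cycles are required.

4 cycles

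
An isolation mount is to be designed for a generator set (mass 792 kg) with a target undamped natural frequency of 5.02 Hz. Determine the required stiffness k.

788000 N/m

ω_n = 2πf_n = 2π × 5.02 = 31.54 rad/s.
k = m·ω_n² = 792 × 31.54² = 792 × 994.9 = 787900 N/m.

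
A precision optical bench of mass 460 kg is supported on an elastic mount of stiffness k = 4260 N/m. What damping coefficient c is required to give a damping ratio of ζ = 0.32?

896 N·s/m

c_c = 2√(k·m) = 2√(4260 × 460) = 2800 N·s/m.
c = ζ·c_c = 0.32 × 2800 = 895.9 N·s/m.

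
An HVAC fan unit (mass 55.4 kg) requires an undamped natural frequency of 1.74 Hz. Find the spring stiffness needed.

6620 N/m

ω_n = 2πf_n = 2π × 1.74 = 10.93 rad/s.
k = m·ω_n² = 55.4 × 10.93² = 55.4 × 119.5 = 6622 N/m.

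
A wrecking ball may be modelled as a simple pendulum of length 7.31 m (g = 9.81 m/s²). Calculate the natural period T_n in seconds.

5.42 s

For a simple pendulum ω_n = √(g/L) = √(9.81/7.31) = √1.342 = 1.158 rad/s.
T_n = 2π/ω_n = 6.283/1.158 = 5.424 s.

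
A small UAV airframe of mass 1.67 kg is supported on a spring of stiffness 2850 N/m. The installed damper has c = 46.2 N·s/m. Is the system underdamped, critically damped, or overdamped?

c_c = 2√(k·m) = 138.0 N·s/m; ζ = c/c_c = 46.2/138.0 = 0.335.
Since ζ < 1 the system is underdamped.

underdamped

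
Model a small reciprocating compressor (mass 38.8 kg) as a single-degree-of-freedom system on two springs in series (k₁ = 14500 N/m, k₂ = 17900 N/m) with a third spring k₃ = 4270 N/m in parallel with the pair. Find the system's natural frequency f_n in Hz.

2.83 Hz

Series pair: k_s = k₁k₂/(k₁+k₂) = (14500)(17900)/(14500 + 17900) = 8011 N/m. In parallel with k₃: k_eq = 8011 + 4270 = 12280 N/m.
ω_n = √(k_eq/m) = √(12280/38.8) = √316.5 = 17.79 rad/s.
f_n = ω_n/(2π) = 17.79/6.283 = 2.832 Hz.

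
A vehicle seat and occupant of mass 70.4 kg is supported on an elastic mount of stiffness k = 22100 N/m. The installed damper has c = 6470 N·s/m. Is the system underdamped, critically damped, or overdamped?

c_c = 2√(k·m) = 2495 N·s/m; ζ = c/c_c = 6470/2495 = 2.59.
Since ζ > 1 the system is overdamped.

overdamped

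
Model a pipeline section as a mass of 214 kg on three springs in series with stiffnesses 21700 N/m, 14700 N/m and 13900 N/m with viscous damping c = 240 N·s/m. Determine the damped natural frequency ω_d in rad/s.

Series springs: 1/k_eq = 1/21700 + 1/14700 + 1/13900 = 0.0001861, so k_eq = 5375 N/m.
ω_n = √(k_eq/m) = √(5375/214) = 5.012 rad/s.
Critical damping c_c = 2√(k_eq·m) = 2√(5375 × 214) = 2145 N·s/m, so ζ = c/c_c = 240/2145 = 0.1119.
ω_d = ω_n√(1 − ζ²) = 5.012 × √(1 − 0.0125) = 4.980 rad/s.

4.98 rad/s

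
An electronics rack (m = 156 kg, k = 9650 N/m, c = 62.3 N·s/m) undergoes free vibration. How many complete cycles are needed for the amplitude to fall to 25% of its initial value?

ζ = c/(2√(km)) = 62.3/(2√(9650 × 156)) = 62.3/2454 = 0.02539.
Logarithmic decrement δ = 2πζ/√(1 − ζ²) = 2π × 0.02539/√(1 − 0.000645) = 0.1596.
x_n/x₀ = e^(−nδ) ≤ 0.25; take ln: n ≥ ln(1/0.25)/δ = 1.386/0.1596 = 8.688.
So 9 complete cycles are required.

9 cycles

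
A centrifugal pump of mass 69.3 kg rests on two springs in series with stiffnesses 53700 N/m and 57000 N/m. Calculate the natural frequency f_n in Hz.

3.18 Hz

Series springs: 1/k_eq = 1/53700 + 1/57000 = 3.617×10^-5, so k_eq = 27650 N/m.
ω_n = √(k_eq/m) = √(27650/69.3) = √399.0 = 19.97 rad/s.
f_n = ω_n/(2π) = 19.97/6.283 = 3.179 Hz.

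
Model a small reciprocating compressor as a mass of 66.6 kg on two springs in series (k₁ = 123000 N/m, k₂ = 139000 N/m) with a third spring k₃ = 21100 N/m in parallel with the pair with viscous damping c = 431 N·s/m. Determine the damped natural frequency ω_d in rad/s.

35.9 rad/s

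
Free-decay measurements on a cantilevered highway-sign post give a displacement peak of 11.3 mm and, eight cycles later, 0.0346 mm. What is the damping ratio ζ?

Logarithmic decrement δ = (1/n)·ln(x₀/x_n) = (1/8)·ln(11.3/0.0346) = (1/8)·ln(326.6) = 0.7236.
ζ = δ/√(4π² + δ²) = 0.7236/√(39.48 + 0.524) = 0.7236/6.325 = 0.1144.

0.114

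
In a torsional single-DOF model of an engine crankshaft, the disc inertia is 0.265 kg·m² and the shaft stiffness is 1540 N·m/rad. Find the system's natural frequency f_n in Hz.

12.1 Hz

ω_n = √(k_t/J) = √(1540/0.265) = √5811 = 76.23 rad/s.
f_n = ω_n/(2π) = 76.23/6.283 = 12.13 Hz.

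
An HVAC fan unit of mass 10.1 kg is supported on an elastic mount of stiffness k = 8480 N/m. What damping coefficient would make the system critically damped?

585 N·s/m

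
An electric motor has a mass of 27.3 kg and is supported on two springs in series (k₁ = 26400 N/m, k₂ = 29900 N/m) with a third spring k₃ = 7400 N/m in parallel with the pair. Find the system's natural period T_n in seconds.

Series pair: k_s = k₁k₂/(k₁+k₂) = (26400)(29900)/(26400 + 29900) = 14020 N/m. In parallel with k₃: k_eq = 14020 + 7400 = 21420 N/m.
ω_n = √(k_eq/m) = √(21420/27.3) = √784.6 = 28.01 rad/s.
T_n = 2π/ω_n = 6.283/28.01 = 0.2243 s.

0.224 s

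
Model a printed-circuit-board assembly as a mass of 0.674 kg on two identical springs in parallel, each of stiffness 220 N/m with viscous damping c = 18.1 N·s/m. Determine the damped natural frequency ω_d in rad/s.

Parallel springs add: k_eq = 2 × 220 = 440.0 N/m.
ω_n = √(k_eq/m) = √(440.0/0.674) = 25.55 rad/s.
Critical damping c_c = 2√(k_eq·m) = 2√(440.0 × 0.674) = 34.44 N·s/m, so ζ = c/c_c = 18.1/34.44 = 0.5255.
ω_d = ω_n√(1 − ζ²) = 25.55 × √(1 − 0.276) = 21.74 rad/s.

21.7 rad/s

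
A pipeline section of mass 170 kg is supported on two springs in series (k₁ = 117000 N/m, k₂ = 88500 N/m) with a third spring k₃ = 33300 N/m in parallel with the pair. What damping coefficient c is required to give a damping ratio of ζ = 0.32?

Series pair: k_s = k₁k₂/(k₁+k₂) = (117000)(88500)/(117000 + 88500) = 50390 N/m. In parallel with k₃: k_eq = 50390 + 33300 = 83690 N/m.
c_c = 2√(k_eq·m) = 2√(83690 × 170) = 7544 N·s/m.
c = ζ·c_c = 0.32 × 7544 = 2414 N·s/m.

2410 N·s/m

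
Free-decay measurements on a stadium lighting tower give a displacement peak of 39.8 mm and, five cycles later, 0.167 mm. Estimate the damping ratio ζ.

0.172

Logarithmic decrement δ = (1/n)·ln(x₀/x_n) = (1/5)·ln(39.8/0.167) = (1/5)·ln(238.3) = 1.095.
ζ = δ/√(4π² + δ²) = 1.095/√(39.48 + 1.20) = 1.095/6.378 = 0.1716.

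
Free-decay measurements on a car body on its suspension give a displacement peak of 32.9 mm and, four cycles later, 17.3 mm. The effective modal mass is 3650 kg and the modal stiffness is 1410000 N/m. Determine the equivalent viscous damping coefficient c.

3670 N·s/m

Logarithmic decrement δ = (1/n)·ln(x₀/x_n) = (1/4)·ln(32.9/17.3) = (1/4)·ln(1.902) = 0.1607.
ζ = δ/√(4π² + δ²) = 0.1607/√(39.48 + 0.0258) = 0.1607/6.285 = 0.02557.
c = ζ · 2√(km) = 0.02557 × 2√(1410000 × 3650) = 0.02557 × 143500 = 3668 N·s/m.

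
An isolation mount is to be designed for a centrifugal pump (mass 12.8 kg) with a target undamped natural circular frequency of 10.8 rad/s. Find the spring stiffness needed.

k = m·ω_n² = 12.8 × 10.80² = 12.8 × 116.6 = 1493 N/m.

1490 N/m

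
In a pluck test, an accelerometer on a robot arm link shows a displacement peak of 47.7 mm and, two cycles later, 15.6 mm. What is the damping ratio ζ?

Logarithmic decrement δ = (1/n)·ln(x₀/x_n) = (1/2)·ln(47.7/15.6) = (1/2)·ln(3.058) = 0.5588.
ζ = δ/√(4π² + δ²) = 0.5588/√(39.48 + 0.312) = 0.5588/6.308 = 0.08859.

0.0886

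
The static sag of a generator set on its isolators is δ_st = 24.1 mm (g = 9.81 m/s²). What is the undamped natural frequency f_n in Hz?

ω_n = √(g/δ_st) = √(9.81/0.0241) = √407.1 = 20.18 rad/s.
f_n = ω_n/(2π) = 20.18/6.283 = 3.211 Hz.

3.21 Hz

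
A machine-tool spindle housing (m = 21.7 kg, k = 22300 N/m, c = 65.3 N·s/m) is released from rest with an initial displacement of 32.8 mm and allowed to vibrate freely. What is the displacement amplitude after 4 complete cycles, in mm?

10.1 mm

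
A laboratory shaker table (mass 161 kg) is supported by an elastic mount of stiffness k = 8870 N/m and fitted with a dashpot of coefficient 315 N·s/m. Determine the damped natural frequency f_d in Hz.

1.17 Hz

ω_n = √(k/m) = √(8870/161) = 7.422 rad/s.
Critical damping c_c = 2√(k·m) = 2√(8870 × 161) = 2390 N·s/m, so ζ = c/c_c = 315/2390 = 0.1318.
ω_d = ω_n√(1 − ζ²) = 7.422 × √(1 − 0.0174) = 7.358 rad/s.
f_d = ω_d/(2π) = 1.171 Hz.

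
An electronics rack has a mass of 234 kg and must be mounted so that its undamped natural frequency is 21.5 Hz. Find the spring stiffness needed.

ω_n = 2πf_n = 2π × 21.5 = 135.1 rad/s.
k = m·ω_n² = 234 × 135.1² = 234 × 18250 = 4270000 N/m.

4270000 N/m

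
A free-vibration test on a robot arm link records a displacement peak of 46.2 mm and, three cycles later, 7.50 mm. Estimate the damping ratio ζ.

Logarithmic decrement δ = (1/n)·ln(x₀/x_n) = (1/3)·ln(46.2/7.50) = (1/3)·ln(6.160) = 0.6060.
ζ = δ/√(4π² + δ²) = 0.6060/√(39.48 + 0.367) = 0.6060/6.312 = 0.09601.

0.0960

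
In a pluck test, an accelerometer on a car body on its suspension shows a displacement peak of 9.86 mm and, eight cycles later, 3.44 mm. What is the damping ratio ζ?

Logarithmic decrement δ = (1/n)·ln(x₀/x_n) = (1/8)·ln(9.86/3.44) = (1/8)·ln(2.866) = 0.1316.
ζ = δ/√(4π² + δ²) = 0.1316/√(39.48 + 0.0173) = 0.1316/6.285 = 0.02094.

0.0209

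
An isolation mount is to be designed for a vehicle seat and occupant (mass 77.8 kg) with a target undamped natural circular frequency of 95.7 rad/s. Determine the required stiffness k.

713000 N/m

k = m·ω_n² = 77.8 × 95.70² = 77.8 × 9158 = 712500 N/m.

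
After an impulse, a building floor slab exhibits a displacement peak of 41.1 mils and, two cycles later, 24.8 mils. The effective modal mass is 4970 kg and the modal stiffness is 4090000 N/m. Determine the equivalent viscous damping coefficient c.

Logarithmic decrement δ = (1/n)·ln(x₀/x_n) = (1/2)·ln(41.1/24.8) = (1/2)·ln(1.657) = 0.2526.
ζ = δ/√(4π² + δ²) = 0.2526/√(39.48 + 0.0638) = 0.2526/6.288 = 0.04017.
c = ζ · 2√(km) = 0.04017 × 2√(4090000 × 4970) = 0.04017 × 285100 = 11450 N·s/m.

11500 N·s/m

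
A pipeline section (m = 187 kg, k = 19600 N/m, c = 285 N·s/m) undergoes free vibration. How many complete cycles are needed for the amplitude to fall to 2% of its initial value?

ζ = c/(2√(km)) = 285/(2√(19600 × 187)) = 285/3829 = 0.07443.
Logarithmic decrement δ = 2πζ/√(1 − ζ²) = 2π × 0.07443/√(1 − 0.00554) = 0.4690.
x_n/x₀ = e^(−nδ) ≤ 0.02; take ln: n ≥ ln(1/0.02)/δ = 3.912/0.4690 = 8.342.
So 9 complete cycles are required.

9 cycles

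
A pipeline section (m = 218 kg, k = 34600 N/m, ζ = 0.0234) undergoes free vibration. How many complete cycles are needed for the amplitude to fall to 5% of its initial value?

21 cycles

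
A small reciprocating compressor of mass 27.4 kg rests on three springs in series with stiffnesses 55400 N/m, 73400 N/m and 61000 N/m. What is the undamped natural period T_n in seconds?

0.228 s

Series springs: 1/k_eq = 1/55400 + 1/73400 + 1/61000 = 4.807×10^-5, so k_eq = 20800 N/m.
ω_n = √(k_eq/m) = √(20800/27.4) = √759.3 = 27.55 rad/s.
T_n = 2π/ω_n = 6.283/27.55 = 0.2280 s.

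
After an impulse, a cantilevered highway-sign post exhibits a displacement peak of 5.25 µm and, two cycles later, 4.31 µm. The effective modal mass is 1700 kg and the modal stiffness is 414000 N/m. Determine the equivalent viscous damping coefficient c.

833 N·s/m

Logarithmic decrement δ = (1/n)·ln(x₀/x_n) = (1/2)·ln(5.25/4.31) = (1/2)·ln(1.218) = 0.09865.
ζ = δ/√(4π² + δ²) = 0.09865/√(39.48 + 0.00973) = 0.09865/6.284 = 0.01570.
c = ζ · 2√(km) = 0.01570 × 2√(414000 × 1700) = 0.01570 × 53060 = 832.9 N·s/m.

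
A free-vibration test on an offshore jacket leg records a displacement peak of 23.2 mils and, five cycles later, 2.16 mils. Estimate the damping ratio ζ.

Logarithmic decrement δ = (1/n)·ln(x₀/x_n) = (1/5)·ln(23.2/2.16) = (1/5)·ln(10.74) = 0.4748.
ζ = δ/√(4π² + δ²) = 0.4748/√(39.48 + 0.225) = 0.4748/6.301 = 0.07535.

0.0754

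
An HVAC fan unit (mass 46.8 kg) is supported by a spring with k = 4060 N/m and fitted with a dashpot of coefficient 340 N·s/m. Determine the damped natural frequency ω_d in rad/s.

ω_n = √(k/m) = √(4060/46.8) = 9.314 rad/s.
Critical damping c_c = 2√(k·m) = 2√(4060 × 46.8) = 871.8 N·s/m, so ζ = c/c_c = 340/871.8 = 0.3900.
ω_d = ω_n√(1 − ζ²) = 9.314 × √(1 − 0.152) = 8.577 rad/s.

8.58 rad/s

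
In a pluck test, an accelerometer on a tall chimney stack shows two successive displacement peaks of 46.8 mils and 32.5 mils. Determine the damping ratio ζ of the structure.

0.0579

Logarithmic decrement δ = (1/n)·ln(x₀/x_n) = (1/1)·ln(46.8/32.5) = (1/1)·ln(1.440) = 0.3646.
ζ = δ/√(4π² + δ²) = 0.3646/√(39.48 + 0.133) = 0.3646/6.294 = 0.05794.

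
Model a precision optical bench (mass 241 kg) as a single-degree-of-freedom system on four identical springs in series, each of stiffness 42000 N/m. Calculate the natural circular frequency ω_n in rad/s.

6.60 rad/s

Series springs: 1/k_eq = 4/42000, so k_eq = 42000/4 = 10500 N/m.
ω_n = √(k_eq/m) = √(10500/241) = √43.57 = 6.601 rad/s.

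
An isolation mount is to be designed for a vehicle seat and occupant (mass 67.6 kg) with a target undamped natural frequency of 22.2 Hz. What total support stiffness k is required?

1320000 N/m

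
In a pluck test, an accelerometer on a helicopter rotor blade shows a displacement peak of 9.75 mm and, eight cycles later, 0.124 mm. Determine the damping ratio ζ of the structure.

0.0865

Logarithmic decrement δ = (1/n)·ln(x₀/x_n) = (1/8)·ln(9.75/0.124) = (1/8)·ln(78.63) = 0.5456.
ζ = δ/√(4π² + δ²) = 0.5456/√(39.48 + 0.298) = 0.5456/6.307 = 0.08651.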